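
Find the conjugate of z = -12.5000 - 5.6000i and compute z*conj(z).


z_bar = -12.5000 + 5.6000i
z*z_bar = (-12.5)^2 + (-5.6)^2 = 156.25 + 31.36 = 187.61

z_bar = -12.5000 + 5.6000i, z*z_bar = 187.61


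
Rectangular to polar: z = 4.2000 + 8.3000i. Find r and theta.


r = sqrt(17.64+68.89) = sqrt(86.53) = 9.3022
theta = atan2(8.3, 4.2) = 63.1595 degrees

r = 9.3022, theta = 63.1595 degrees


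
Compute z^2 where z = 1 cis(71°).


r^2 = 1^2 = 1
n*theta = 2*71° = 142° = 142° (mod 360)
a = 1*cos(142°) = -0.7880
b = 1*sin(142°) = 0.6157

1 cis(142°) = -0.7880 + 0.6157i


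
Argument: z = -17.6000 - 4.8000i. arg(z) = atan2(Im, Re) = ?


Re = -17.6, Im = -4.8
arg = atan2(-4.8, -17.6) = -164.7449 degrees

arg(z) = -164.7449 degrees


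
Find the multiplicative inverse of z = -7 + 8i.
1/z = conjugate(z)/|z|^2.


|z|^2 = 49+64 = 113
1/z = (-7 - 8i)/113

1/z = -0.0619 - 0.0708i


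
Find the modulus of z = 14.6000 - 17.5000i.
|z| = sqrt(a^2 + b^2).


|z| = sqrt(14.6^2 + (-17.5)^2) = sqrt(213.16 + 306.25) = sqrt(519.41) = 22.7906

|z| = 22.7906


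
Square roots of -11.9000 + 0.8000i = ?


|z| = sqrt(141.61+0.64) = 11.9269
sqrt((|z|+a)/2) = sqrt((11.9269+(-11.9))/2) = sqrt(0.0134) = 0.1159
sqrt((|z|-a)/2) = sqrt((11.9269-(-11.9))/2) = sqrt(11.9134) = 3.4516

±(0.1159 + 3.4516i) i.e. 0.1159 + 3.4516i and -0.1159 - 3.4516i


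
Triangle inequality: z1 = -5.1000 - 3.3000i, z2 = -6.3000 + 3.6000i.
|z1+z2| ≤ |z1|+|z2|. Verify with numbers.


|z1| = sqrt((-5.1)^2 + (-3.3)^2) = sqrt(36.9) = 6.0745
|z2| = sqrt((-6.3)^2 + 3.6^2) = sqrt(52.65) = 7.2560
z1+z2 = -11.4000 + 0.3000i
|z1+z2| = sqrt(130.05) = 11.4039
|z1|+|z2| = 6.0745 + 7.2560 = 13.3305

|z1+z2| = 11.4039 ≤ |z1|+|z2| = 13.3305 (verified)


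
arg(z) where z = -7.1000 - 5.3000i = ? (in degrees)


Re = -7.1, Im = -5.3
arg = atan2(-5.3, -7.1) = -143.2594 degrees

arg(z) = -143.2594 degrees


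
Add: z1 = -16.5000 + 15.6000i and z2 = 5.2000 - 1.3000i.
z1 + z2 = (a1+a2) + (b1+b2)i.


Real: -16.5 + 5.2 = -11.3
Imag: 15.6 - 1.3 = 14.3

-11.3000 + 14.3000i


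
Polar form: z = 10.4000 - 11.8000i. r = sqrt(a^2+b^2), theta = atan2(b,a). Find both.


r = sqrt(108.16+139.24) = sqrt(247.4) = 15.7290
theta = atan2(-11.8, 10.4) = -48.6085 degrees

r = 15.7290, theta = -48.6085 degrees


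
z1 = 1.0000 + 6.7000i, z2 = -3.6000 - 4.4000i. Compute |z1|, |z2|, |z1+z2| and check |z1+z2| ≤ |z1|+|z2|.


|z1| = sqrt(1^2 + 6.7^2) = sqrt(45.89) = 6.7742
|z2| = sqrt((-3.6)^2 + (-4.4)^2) = sqrt(32.32) = 5.6851
z1+z2 = -2.6000 + 2.3000i
|z1+z2| = sqrt(12.05) = 3.4713
|z1|+|z2| = 6.7742 + 5.6851 = 12.4593

|z1+z2| = 3.4713 ≤ |z1|+|z2| = 12.4593 (verified)


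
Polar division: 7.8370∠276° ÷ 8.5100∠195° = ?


r = 7.8370 / 8.5100 = 0.9209
theta = 276° - 195° = 81° = 81° (mod 360)

0.9209 cis(81°)


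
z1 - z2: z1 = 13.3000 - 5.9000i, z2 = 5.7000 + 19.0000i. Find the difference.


Real: 13.3 - 5.7 = 7.6
Imag: -5.9 - 19 = -24.9

7.6000 - 24.9000i


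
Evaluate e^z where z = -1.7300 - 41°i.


e^-1.7300 = 0.1773
cos(-41°) = 0.7547
sin(-41°) = -0.6561
Real = 0.1773*0.7547 = 0.1338
Imag = 0.1773*(-0.6561) = -0.1163

0.1338 - 0.1163i


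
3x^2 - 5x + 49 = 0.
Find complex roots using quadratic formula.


disc = (-5)^2 - 4*3*49 = 25 - 588 = -563
sqrt(|disc|) = sqrt(563) = 23.7276
Real part = 5/(2*3) = 0.8333
Imag part = 23.7276/(2*3) = 3.9546

0.8333 ± 3.9546i


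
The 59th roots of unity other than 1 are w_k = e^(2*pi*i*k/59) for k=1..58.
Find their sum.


With w = e^(2*pi*i/59), all 59 of the 59th roots of unity w^0 = 1, w, ..., w^(58) sum to 0: 1 + w + ... + w^(58) = (1 - w^59)/(1 - w) = 0 since w^59 = 1, w ≠ 1.
Removing the root 1: w + w^2 + ... + w^(58) = 0 - 1 = -1

Sum = -1


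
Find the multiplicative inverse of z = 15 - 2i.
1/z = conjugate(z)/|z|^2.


|z|^2 = 225+4 = 229
1/z = (15 + 2i)/229

1/z = 0.0655 + 0.0087i


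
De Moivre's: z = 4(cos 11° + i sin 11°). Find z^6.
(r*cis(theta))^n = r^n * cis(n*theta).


r^6 = 4^6 = 4096
n*theta = 6*11° = 66° = 66° (mod 360)
a = 4096*cos(66°) = 1665.9933
b = 4096*sin(66°) = 3741.8822

4096 cis(66°) = 1665.9933 + 3741.8822i


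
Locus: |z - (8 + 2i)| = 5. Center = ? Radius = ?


|z - z0| = r is a circle with center z0 and radius r.
Center = (8, 2), radius = 5

Circle with center (8, 2) and radius 5


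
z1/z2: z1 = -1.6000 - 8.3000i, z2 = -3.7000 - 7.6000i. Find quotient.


Conjugate of z2 = -3.7000 + 7.6000i
Numerator: (-1.6000 - 8.3000i)(-3.7000 + 7.6000i) = 69.0000 + 18.5500i
Denominator: (-3.7)^2 + (-7.6)^2 = 71.45
Result = (69.0000 + 18.5500i)/71.45

0.9657 + 0.2596i


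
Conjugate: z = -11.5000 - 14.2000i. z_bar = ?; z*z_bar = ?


z_bar = -11.5000 + 14.2000i
z*z_bar = (-11.5)^2 + (-14.2)^2 = 132.25 + 201.64 = 333.89

z_bar = -11.5000 + 14.2000i, z*z_bar = 333.89


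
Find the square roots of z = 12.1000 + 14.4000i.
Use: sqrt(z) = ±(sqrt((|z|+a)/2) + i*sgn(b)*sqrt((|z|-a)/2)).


|z| = sqrt(146.41+207.36) = 18.8088
sqrt((|z|+a)/2) = sqrt((18.8088+12.1)/2) = sqrt(15.4544) = 3.9312
sqrt((|z|-a)/2) = sqrt((18.8088-12.1)/2) = sqrt(3.3544) = 1.8315

±(3.9312 + 1.8315i) i.e. 3.9312 + 1.8315i and -3.9312 - 1.8315i


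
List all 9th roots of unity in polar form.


The 9th roots of unity are cis(360k/9°) for k=0..8
Angle step = 360/9 = 40°
Primitive root: cis(40°)
Primitive root = 0.7660 + 0.6428i

9 roots at angles: 0°, 40°, 80°, 120°, 160°, 200°, 240°, 280°, 320°


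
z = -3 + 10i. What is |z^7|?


|z| = sqrt(9+100) = sqrt(109) = 10.4403
|z^7| = |z|^7 = (sqrt(109))^7 = 109^3 * sqrt(109) = 1295029*sqrt(109)

|z^7| = 1295029*sqrt(109) ≈ 13520499.6979


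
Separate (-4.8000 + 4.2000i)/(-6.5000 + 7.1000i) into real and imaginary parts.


Multiply by conjugate: (-4.8000 + 4.2000i)(-6.5000 - 7.1000i) / ((-6.5)^2 + 7.1^2)
Numerator real = -4.8*(-6.5) + 4.2*7.1 = 61.02
Numerator imag = 4.2*(-6.5) - (-4.8)*7.1 = 6.78
Denominator = 92.66
Re(z) = 61.02/92.66 = 0.6585
Im(z) = 6.78/92.66 = 0.0732

Re(z) = 0.6585, Im(z) = 0.0732


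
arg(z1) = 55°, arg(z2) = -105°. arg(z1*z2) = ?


arg(z1*z2) = 55° - 105° = -50°
Normalized to (-180°, 180°]: -50°

-50°


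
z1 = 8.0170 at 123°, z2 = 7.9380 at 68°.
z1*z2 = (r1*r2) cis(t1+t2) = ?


r = 8.0170 * 7.9380 = 63.6389
theta = 123° + 68° = 191° = 191° (mod 360)

63.6389 cis(191°)


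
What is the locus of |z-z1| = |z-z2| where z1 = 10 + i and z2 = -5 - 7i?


Equal distances means the locus is the perpendicular bisector of z1 and z2.
Midpoint = ((10+(-5))/2, (1+(-7))/2) = (2.5000, -3.0000)

Perpendicular bisector through (2.5000, -3.0000)


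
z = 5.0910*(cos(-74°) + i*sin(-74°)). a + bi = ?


a = 5.0910*cos(-74°) = 5.0910*0.27564 = 1.4033
b = 5.0910*sin(-74°) = 5.0910*(-0.96126) = -4.8938

1.4033 - 4.8938i


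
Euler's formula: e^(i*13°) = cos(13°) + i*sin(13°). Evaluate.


cos(13°) = 0.9744
sin(13°) = 0.2250

e^(i*13°) = 0.9744 + 0.2250i


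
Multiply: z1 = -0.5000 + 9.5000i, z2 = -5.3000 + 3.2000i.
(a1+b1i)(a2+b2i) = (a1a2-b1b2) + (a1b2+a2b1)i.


Real = -0.5*(-5.3) - 9.5*3.2 = 2.65 - 30.4 = -27.75
Imag = -0.5*3.2 - (5.3)*9.5 = -1.6 - (50.35) = -51.95

-27.7500 - 51.9500i


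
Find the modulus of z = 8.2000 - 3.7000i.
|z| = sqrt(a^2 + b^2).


|z| = sqrt(8.2^2 + (-3.7)^2) = sqrt(67.24 + 13.69) = sqrt(80.93) = 8.9961

|z| = 8.9961


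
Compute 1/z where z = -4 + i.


|z|^2 = 16+1 = 17
1/z = (-4 - 1i)/17

1/z = -0.2353 - 0.0588i


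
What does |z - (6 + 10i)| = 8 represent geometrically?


|z - z0| = r is a circle with center z0 and radius r.
Center = (6, 10), radius = 8

Circle with center (6, 10) and radius 8


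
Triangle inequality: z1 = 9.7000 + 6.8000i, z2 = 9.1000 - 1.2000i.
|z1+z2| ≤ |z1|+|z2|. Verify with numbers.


|z1| = sqrt(9.7^2 + 6.8^2) = sqrt(140.33) = 11.8461
|z2| = sqrt(9.1^2 + (-1.2)^2) = sqrt(84.25) = 9.1788
z1+z2 = 18.8000 + 5.6000i
|z1+z2| = sqrt(384.8) = 19.6163
|z1|+|z2| = 11.8461 + 9.1788 = 21.0249

|z1+z2| = 19.6163 ≤ |z1|+|z2| = 21.0249 (verified)


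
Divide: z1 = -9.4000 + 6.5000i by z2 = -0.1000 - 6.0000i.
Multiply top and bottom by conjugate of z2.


Conjugate of z2 = -0.1000 + 6.0000i
Numerator: (-9.4000 + 6.5000i)(-0.1000 + 6.0000i) = -38.0600 - 57.0500i
Denominator: (-0.1)^2 + (-6)^2 = 36.01
Result = (-38.0600 - 57.0500i)/36.01

-1.0569 - 1.5843i


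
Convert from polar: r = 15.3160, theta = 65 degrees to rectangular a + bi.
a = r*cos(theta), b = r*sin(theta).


a = 15.3160*cos(65°) = 15.3160*0.42262 = 6.4728
b = 15.3160*sin(65°) = 15.3160*0.90631 = 13.8810

6.4728 + 13.8810i


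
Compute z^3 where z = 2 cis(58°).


r^3 = 2^3 = 8
n*theta = 3*58° = 174° = 174° (mod 360)
a = 8*cos(174°) = -7.9562
b = 8*sin(174°) = 0.8362

8 cis(174°) = -7.9562 + 0.8362i


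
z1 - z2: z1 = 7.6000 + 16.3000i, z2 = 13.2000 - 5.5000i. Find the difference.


Real: 7.6 - 13.2 = -5.6
Imag: 16.3 + 5.5 = 21.8

-5.6000 + 21.8000i


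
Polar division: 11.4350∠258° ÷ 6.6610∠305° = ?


r = 11.4350 / 6.6610 = 1.7167
theta = 258° - 305° = -47° = 313° (mod 360)

1.7167 cis(313°)


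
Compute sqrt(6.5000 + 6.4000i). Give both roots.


|z| = sqrt(42.25+40.96) = 9.1220
sqrt((|z|+a)/2) = sqrt((9.1220+6.5)/2) = sqrt(7.8110) = 2.7948
sqrt((|z|-a)/2) = sqrt((9.1220-6.5)/2) = sqrt(1.3110) = 1.1450

±(2.7948 + 1.1450i) i.e. 2.7948 + 1.1450i and -2.7948 - 1.1450i


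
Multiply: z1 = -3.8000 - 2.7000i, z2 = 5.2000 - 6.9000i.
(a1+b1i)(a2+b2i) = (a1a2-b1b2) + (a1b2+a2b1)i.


Real = -3.8*5.2 - (-2.7)*(-6.9) = -19.76 - 18.63 = -38.39
Imag = -3.8*(-6.9) + 5.2*(-2.7) = 26.22 - (14.04) = 12.18

-38.3900 + 12.1800i


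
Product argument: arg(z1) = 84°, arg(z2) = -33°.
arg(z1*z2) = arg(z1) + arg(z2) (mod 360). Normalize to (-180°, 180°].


arg(z1*z2) = 84° - 33° = 51°
Normalized to (-180°, 180°]: 51°

51°


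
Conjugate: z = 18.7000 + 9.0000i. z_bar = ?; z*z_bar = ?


z_bar = 18.7000 - 9.0000i
z*z_bar = 18.7^2 + 9^2 = 349.69 + 81 = 430.69

z_bar = 18.7000 - 9.0000i, z*z_bar = 430.69


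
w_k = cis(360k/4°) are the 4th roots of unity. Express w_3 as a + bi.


Angle = 360*3/4 = 270°
a = cos(270°) = 0
b = sin(270°) = -1.0000

0 - 1.0000i


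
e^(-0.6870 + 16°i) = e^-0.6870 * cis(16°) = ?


e^-0.6870 = 0.5031
cos(16°) = 0.9613
sin(16°) = 0.2756
Real = 0.5031*0.9613 = 0.4836
Imag = 0.5031*0.2756 = 0.1387

0.4836 + 0.1387i


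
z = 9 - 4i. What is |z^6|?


|z| = sqrt(81+16) = sqrt(97) = 9.8489
|z^6| = |z|^6 = (sqrt(97))^6 = 97^3 = 912673

|z^6| = 912673


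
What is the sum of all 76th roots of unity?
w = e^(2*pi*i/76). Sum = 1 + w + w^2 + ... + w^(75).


The sum of all 76th roots of unity is 0.
Geometric series: (1 - w^76)/(1 - w) = (1-1)/(1-w) = 0 since w^76 = 1, w ≠ 1.
Alternatively: coefficient of z^75 in z^76 - 1 is 0.

0


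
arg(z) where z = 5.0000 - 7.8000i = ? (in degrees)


Re = 5, Im = -7.8
arg = atan2(-7.8, 5) = -57.3391 degrees

arg(z) = -57.3391 degrees


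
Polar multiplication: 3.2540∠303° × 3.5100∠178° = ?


r = 3.2540 * 3.5100 = 11.4215
theta = 303° + 178° = 481° = 121° (mod 360)

11.4215 cis(121°)


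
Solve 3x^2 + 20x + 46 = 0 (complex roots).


disc = 20^2 - 4*3*46 = 400 - 552 = -152
sqrt(|disc|) = sqrt(152) = 12.3288
Real part = -20/(2*3) = -3.3333
Imag part = 12.3288/(2*3) = 2.0548

-3.3333 ± 2.0548i


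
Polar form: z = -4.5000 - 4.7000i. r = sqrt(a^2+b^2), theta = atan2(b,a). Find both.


r = sqrt(20.25+22.09) = sqrt(42.34) = 6.5069
theta = atan2(-4.7, -4.5) = -133.7546 degrees

r = 6.5069, theta = -133.7546 degrees


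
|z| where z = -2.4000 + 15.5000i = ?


|z| = sqrt((-2.4)^2 + 15.5^2) = sqrt(5.76 + 240.25) = sqrt(246.01) = 15.6847

|z| = 15.6847


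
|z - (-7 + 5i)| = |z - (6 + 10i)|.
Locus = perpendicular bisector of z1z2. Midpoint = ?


Equal distances means the locus is the perpendicular bisector of z1 and z2.
Midpoint = ((-7+6)/2, (5+10)/2) = (-0.5000, 7.5000)

Perpendicular bisector through (-0.5000, 7.5000)


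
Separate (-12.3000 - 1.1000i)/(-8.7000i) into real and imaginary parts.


Multiply by conjugate: (-12.3000 - 1.1000i)(8.7000i) / (0^2 + (-8.7)^2)
Numerator real = -12.3*0 - (1.1)*(-8.7) = 9.57
Numerator imag = -1.1*0 - (-12.3)*(-8.7) = -107.01
Denominator = 75.69
Re(z) = 9.57/75.69 = 0.1264
Im(z) = -107.01/75.69 = -1.4138

Re(z) = 0.1264, Im(z) = -1.4138


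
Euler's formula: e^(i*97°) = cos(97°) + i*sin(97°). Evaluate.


cos(97°) = -0.1219
sin(97°) = 0.9925

e^(i*97°) = -0.1219 + 0.9925i


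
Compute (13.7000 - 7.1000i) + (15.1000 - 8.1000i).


Real: 13.7 + 15.1 = 28.8
Imag: -7.1 - 8.1 = -15.2

28.8000 - 15.2000i


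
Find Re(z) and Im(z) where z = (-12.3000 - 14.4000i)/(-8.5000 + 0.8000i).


Multiply by conjugate: (-12.3000 - 14.4000i)(-8.5000 - 0.8000i) / ((-8.5)^2 + 0.8^2)
Numerator real = -12.3*(-8.5) - (14.4)*0.8 = 93.03
Numerator imag = -14.4*(-8.5) - (-12.3)*0.8 = 132.24
Denominator = 72.89
Re(z) = 93.03/72.89 = 1.2763
Im(z) = 132.24/72.89 = 1.8142

Re(z) = 1.2763, Im(z) = 1.8142


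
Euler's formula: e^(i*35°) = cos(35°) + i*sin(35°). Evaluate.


cos(35°) = 0.8192
sin(35°) = 0.5736

e^(i*35°) = 0.8192 + 0.5736i


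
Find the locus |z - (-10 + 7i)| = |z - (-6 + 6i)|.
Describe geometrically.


Equal distances means the locus is the perpendicular bisector of z1 and z2.
Midpoint = ((-10+(-6))/2, (7+6)/2) = (-8.0000, 6.5000)

Perpendicular bisector through (-8.0000, 6.5000)


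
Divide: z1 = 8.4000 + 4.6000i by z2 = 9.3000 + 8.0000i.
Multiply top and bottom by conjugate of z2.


Conjugate of z2 = 9.3000 - 8.0000i
Numerator: (8.4000 + 4.6000i)(9.3000 - 8.0000i) = 114.9200 - 24.4200i
Denominator: 9.3^2 + 8^2 = 150.49
Result = (114.9200 - 24.4200i)/150.49

0.7636 - 0.1623i


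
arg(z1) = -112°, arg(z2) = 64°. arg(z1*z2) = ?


arg(z1*z2) = -112° + 64° = -48°
Normalized to (-180°, 180°]: -48°

-48°


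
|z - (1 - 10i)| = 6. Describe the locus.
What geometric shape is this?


|z - z0| = r is a circle with center z0 and radius r.
Center = (1, -10), radius = 6

Circle with center (1, -10) and radius 6


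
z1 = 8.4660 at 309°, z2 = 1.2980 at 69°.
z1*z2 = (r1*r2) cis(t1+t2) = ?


r = 8.4660 * 1.2980 = 10.9889
theta = 309° + 69° = 378° = 18° (mod 360)

10.9889 cis(18°)


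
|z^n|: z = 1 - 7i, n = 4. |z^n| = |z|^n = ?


|z| = sqrt(1+49) = sqrt(50) = 7.0711
|z^4| = |z|^4 = (sqrt(50))^4 = 50^2 = 2500

|z^4| = 2500


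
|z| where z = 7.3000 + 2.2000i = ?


|z| = sqrt(7.3^2 + 2.2^2) = sqrt(53.29 + 4.84) = sqrt(58.13) = 7.6243

|z| = 7.6243


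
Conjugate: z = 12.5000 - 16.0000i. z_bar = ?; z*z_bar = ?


z_bar = 12.5000 + 16.0000i
z*z_bar = 12.5^2 + (-16)^2 = 156.25 + 256 = 412.25

z_bar = 12.5000 + 16.0000i, z*z_bar = 412.25


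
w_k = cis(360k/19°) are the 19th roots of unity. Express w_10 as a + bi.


Angle = 360*10/19 = 189.4737°
a = cos(189.4737°) = -0.9864
b = sin(189.4737°) = -0.1646

-0.9864 - 0.1646i


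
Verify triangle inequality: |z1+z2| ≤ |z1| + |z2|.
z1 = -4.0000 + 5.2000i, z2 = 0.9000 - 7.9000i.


|z1| = sqrt((-4)^2 + 5.2^2) = sqrt(43.04) = 6.5605
|z2| = sqrt(0.9^2 + (-7.9)^2) = sqrt(63.22) = 7.9511
z1+z2 = -3.1000 - 2.7000i
|z1+z2| = sqrt(16.9) = 4.1110
|z1|+|z2| = 6.5605 + 7.9511 = 14.5116

|z1+z2| = 4.1110 ≤ |z1|+|z2| = 14.5116 (verified)


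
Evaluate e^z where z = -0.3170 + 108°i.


e^-0.3170 = 0.7283
cos(108°) = -0.30902
sin(108°) = 0.9511
Real = 0.7283*(-0.30902) = -0.2251
Imag = 0.7283*0.9511 = 0.6927

-0.2251 + 0.6927i


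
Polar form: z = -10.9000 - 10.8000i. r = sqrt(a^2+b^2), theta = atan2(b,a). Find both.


r = sqrt(118.81+116.64) = sqrt(235.45) = 15.3444
theta = atan2(-10.8, -10.9) = -135.2640 degrees

r = 15.3444, theta = -135.2640 degrees


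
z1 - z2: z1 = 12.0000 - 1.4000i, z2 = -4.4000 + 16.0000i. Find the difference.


Real: 12 + 4.4 = 16.4
Imag: -1.4 - 16 = -17.4

16.4000 - 17.4000i


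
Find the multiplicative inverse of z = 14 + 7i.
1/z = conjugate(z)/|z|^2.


|z|^2 = 196+49 = 245
1/z = (14 - 7i)/245

1/z = 0.0571 - 0.0286i


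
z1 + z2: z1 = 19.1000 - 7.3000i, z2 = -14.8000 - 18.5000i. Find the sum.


Real: 19.1 - 14.8 = 4.3
Imag: -7.3 - 18.5 = -25.8

4.3000 - 25.8000i


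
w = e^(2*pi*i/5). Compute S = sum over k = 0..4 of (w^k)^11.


The roots are w_k = w^k with w = e^(2*pi*i/5), and (w^k)^11 = (w^11)^k.
So S = 1 + u + u^2 + ... + u^(4) with u = w^11.
11 = 2*5 + 1, so 11 is not a multiple of 5: u = (w^5)^2 * w^1 = w^1 ≠ 1 (w is a primitive 5th root), while u^5 = (w^5)^11 = 1.
Geometric series: S = (1 - u^5)/(1 - u) = (1 - 1)/(1 - u) = 0

S = 0


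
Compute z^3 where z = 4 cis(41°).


r^3 = 4^3 = 64
n*theta = 3*41° = 123° = 123° (mod 360)
a = 64*cos(123°) = -34.8569
b = 64*sin(123°) = 53.6749

64 cis(123°) = -34.8569 + 53.6749i


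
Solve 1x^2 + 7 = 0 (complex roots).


disc = 0^2 - 4*1*7 = 0 - 28 = -28
sqrt(|disc|) = sqrt(28) = 5.2915
Real part = 0/(2*1) = 0
Imag part = 5.2915/(2*1) = 2.6458

0 ± 2.6458i


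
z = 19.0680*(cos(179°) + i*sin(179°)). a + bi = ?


a = 19.0680*cos(179°) = 19.0680*(-0.99985) = -19.0651
b = 19.0680*sin(179°) = 19.0680*0.017452 = 0.3328

-19.0651 + 0.3328i


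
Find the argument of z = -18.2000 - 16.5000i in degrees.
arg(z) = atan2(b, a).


Re = -18.2, Im = -16.5
arg = atan2(-16.5, -18.2) = -137.8048 degrees

arg(z) = -137.8048 degrees


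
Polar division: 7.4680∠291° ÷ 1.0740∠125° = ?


r = 7.4680 / 1.0740 = 6.9534
theta = 291° - 125° = 166° = 166° (mod 360)

6.9534 cis(166°)


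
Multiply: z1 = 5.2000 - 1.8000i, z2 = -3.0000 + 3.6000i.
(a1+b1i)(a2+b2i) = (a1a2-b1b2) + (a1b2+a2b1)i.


Real = 5.2*(-3) - (-1.8)*3.6 = -15.6 - (-6.48) = -9.12
Imag = 5.2*3.6 - (3)*(-1.8) = 18.72 + 5.4 = 24.12

-9.1200 + 24.1200i


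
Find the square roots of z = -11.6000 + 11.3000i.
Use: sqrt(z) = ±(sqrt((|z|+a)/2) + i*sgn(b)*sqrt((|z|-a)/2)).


|z| = sqrt(134.56+127.69) = 16.1941
sqrt((|z|+a)/2) = sqrt((16.1941+(-11.6))/2) = sqrt(2.2971) = 1.5156
sqrt((|z|-a)/2) = sqrt((16.1941-(-11.6))/2) = sqrt(13.8971) = 3.7279

±(1.5156 + 3.7279i) i.e. 1.5156 + 3.7279i and -1.5156 - 3.7279i


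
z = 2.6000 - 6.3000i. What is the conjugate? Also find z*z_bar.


z_bar = 2.6000 + 6.3000i
z*z_bar = 2.6^2 + (-6.3)^2 = 6.76 + 39.69 = 46.45

z_bar = 2.6000 + 6.3000i, z*z_bar = 46.45


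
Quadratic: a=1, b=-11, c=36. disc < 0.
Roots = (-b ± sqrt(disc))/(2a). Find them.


disc = (-11)^2 - 4*1*36 = 121 - 144 = -23
sqrt(|disc|) = sqrt(23) = 4.7958
Real part = 11/(2*1) = 5.5000
Imag part = 4.7958/(2*1) = 2.3979

5.5000 ± 2.3979i


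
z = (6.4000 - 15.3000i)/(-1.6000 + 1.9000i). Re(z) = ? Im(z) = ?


Multiply by conjugate: (6.4000 - 15.3000i)(-1.6000 - 1.9000i) / ((-1.6)^2 + 1.9^2)
Numerator real = 6.4*(-1.6) - (15.3)*1.9 = -39.31
Numerator imag = -15.3*(-1.6) - 6.4*1.9 = 12.32
Denominator = 6.17
Re(z) = -39.31/6.17 = -6.3712
Im(z) = 12.32/6.17 = 1.9968

Re(z) = -6.3712, Im(z) = 1.9968


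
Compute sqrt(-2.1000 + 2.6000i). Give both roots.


|z| = sqrt(4.41+6.76) = 3.3422
sqrt((|z|+a)/2) = sqrt((3.3422+(-2.1))/2) = sqrt(0.6211) = 0.7881
sqrt((|z|-a)/2) = sqrt((3.3422-(-2.1))/2) = sqrt(2.7211) = 1.6496

±(0.7881 + 1.6496i) i.e. 0.7881 + 1.6496i and -0.7881 - 1.6496i


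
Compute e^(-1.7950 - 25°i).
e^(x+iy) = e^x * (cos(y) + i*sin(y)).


e^-1.7950 = 0.16613
cos(-25°) = 0.9063
sin(-25°) = -0.4226
Real = 0.16613*0.9063 = 0.1506
Imag = 0.16613*(-0.4226) = -0.0702

0.1506 - 0.0702i


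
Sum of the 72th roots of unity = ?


The sum of all 72th roots of unity is 0.
Geometric series: (1 - w^72)/(1 - w) = (1-1)/(1-w) = 0 since w^72 = 1, w ≠ 1.
Alternatively: coefficient of z^71 in z^72 - 1 is 0.

0


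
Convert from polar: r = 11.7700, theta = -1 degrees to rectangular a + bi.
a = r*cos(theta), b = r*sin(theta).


a = 11.7700*cos(-1°) = 11.7700*0.99985 = 11.7682
b = 11.7700*sin(-1°) = 11.7700*(-0.01745) = -0.2054

11.7682 - 0.2054i


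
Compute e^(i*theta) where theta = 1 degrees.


cos(1°) = 0.9998
sin(1°) = 0.0175

e^(i*1°) = 0.9998 + 0.0175i


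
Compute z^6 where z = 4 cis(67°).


r^6 = 4^6 = 4096
n*theta = 6*67° = 402° = 42° (mod 360)
a = 4096*cos(42°) = 3043.9212
b = 4096*sin(42°) = 2740.7590

4096 cis(42°) = 3043.9212 + 2740.7590i


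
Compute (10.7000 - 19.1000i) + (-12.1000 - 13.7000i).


Real: 10.7 - 12.1 = -1.4
Imag: -19.1 - 13.7 = -32.8

-1.4000 - 32.8000i


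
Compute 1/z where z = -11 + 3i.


|z|^2 = 121+9 = 130
1/z = (-11 - 3i)/130

1/z = -0.0846 - 0.0231i


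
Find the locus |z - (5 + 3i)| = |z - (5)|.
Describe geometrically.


Equal distances means the locus is the perpendicular bisector of z1 and z2.
Midpoint = ((5+5)/2, (3+0)/2) = (5.0000, 1.5000)

Perpendicular bisector through (5.0000, 1.5000)


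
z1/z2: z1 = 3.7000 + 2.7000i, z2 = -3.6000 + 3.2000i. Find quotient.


Conjugate of z2 = -3.6000 - 3.2000i
Numerator: (3.7000 + 2.7000i)(-3.6000 - 3.2000i) = -4.6800 - 21.5600i
Denominator: (-3.6)^2 + 3.2^2 = 23.2
Result = (-4.6800 - 21.5600i)/23.2

-0.2017 - 0.9293i


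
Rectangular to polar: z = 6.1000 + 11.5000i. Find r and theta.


r = sqrt(37.21+132.25) = sqrt(169.46) = 13.0177
theta = atan2(11.5, 6.1) = 62.0570 degrees

r = 13.0177, theta = 62.0570 degrees


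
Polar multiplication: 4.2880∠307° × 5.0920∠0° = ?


r = 4.2880 * 5.0920 = 21.8345
theta = 307° + 0° = 307° = 307° (mod 360)

21.8345 cis(307°)


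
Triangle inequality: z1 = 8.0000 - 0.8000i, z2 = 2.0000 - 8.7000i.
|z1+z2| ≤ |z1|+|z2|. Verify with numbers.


|z1| = sqrt(8^2 + (-0.8)^2) = sqrt(64.64) = 8.0399
|z2| = sqrt(2^2 + (-8.7)^2) = sqrt(79.69) = 8.9269
z1+z2 = 10.0000 - 9.5000i
|z1+z2| = sqrt(190.25) = 13.7931
|z1|+|z2| = 8.0399 + 8.9269 = 16.9668

|z1+z2| = 13.7931 ≤ |z1|+|z2| = 16.9668 (verified)


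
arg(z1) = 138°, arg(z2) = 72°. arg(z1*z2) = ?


arg(z1*z2) = 138° + 72° = 210°
Normalized to (-180°, 180°]: -150°

-150°


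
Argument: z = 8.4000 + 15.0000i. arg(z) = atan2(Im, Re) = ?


Re = 8.4, Im = 15
arg = atan2(15, 8.4) = 60.7512 degrees

arg(z) = 60.7512 degrees


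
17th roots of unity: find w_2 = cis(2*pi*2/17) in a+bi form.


Angle = 360*2/17 = 42.3529°
a = cos(42.3529°) = 0.7390
b = sin(42.3529°) = 0.6737

0.7390 + 0.6737i


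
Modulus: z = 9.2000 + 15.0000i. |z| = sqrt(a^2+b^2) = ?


|z| = sqrt(9.2^2 + 15^2) = sqrt(84.64 + 225) = sqrt(309.64) = 17.5966

|z| = 17.5966


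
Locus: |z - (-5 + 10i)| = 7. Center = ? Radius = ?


|z - z0| = r is a circle with center z0 and radius r.
Center = (-5, 10), radius = 7

Circle with center (-5, 10) and radius 7


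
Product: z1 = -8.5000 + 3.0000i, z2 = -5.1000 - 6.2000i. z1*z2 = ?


Real = -8.5*(-5.1) - 3*(-6.2) = 43.35 - (-18.6) = 61.95
Imag = -8.5*(-6.2) - (5.1)*3 = 52.7 - (15.3) = 37.4

61.9500 + 37.4000i


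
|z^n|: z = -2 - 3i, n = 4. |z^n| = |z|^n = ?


|z| = sqrt(4+9) = sqrt(13) = 3.6056
|z^4| = |z|^4 = (sqrt(13))^4 = 13^2 = 169

|z^4| = 169


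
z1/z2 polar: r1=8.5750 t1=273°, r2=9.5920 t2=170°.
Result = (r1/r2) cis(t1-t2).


r = 8.5750 / 9.5920 = 0.8940
theta = 273° - 170° = 103° = 103° (mod 360)

0.8940 cis(103°)


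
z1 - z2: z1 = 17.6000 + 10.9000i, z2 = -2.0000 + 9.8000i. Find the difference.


Real: 17.6 + 2 = 19.6
Imag: 10.9 - 9.8 = 1.1

19.6000 + 1.1000i


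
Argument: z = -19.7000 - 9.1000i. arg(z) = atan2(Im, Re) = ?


Re = -19.7, Im = -9.1
arg = atan2(-9.1, -19.7) = -155.2064 degrees

arg(z) = -155.2064 degrees


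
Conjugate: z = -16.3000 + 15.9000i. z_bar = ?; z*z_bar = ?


z_bar = -16.3000 - 15.9000i
z*z_bar = (-16.3)^2 + 15.9^2 = 265.69 + 252.81 = 518.5

z_bar = -16.3000 - 15.9000i, z*z_bar = 518.5


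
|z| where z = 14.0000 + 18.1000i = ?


|z| = sqrt(14^2 + 18.1^2) = sqrt(196 + 327.61) = sqrt(523.61) = 22.8825

|z| = 22.8825


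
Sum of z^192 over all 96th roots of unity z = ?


The roots are w_k = w^k with w = e^(2*pi*i/96), and (w^k)^192 = (w^192)^k.
So S = 1 + u + u^2 + ... + u^(95) with u = w^192.
192 = 2*96 + 0, so 192 is a multiple of 96 and u = (w^96)^2 = 1.
Every one of the 96 terms equals 1: S = 96

S = 96


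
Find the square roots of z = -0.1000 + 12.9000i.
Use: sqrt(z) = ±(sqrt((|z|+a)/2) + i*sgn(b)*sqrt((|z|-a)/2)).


|z| = sqrt(0.01+166.41) = 12.9004
sqrt((|z|+a)/2) = sqrt((12.9004+(-0.1))/2) = sqrt(6.4002) = 2.5299
sqrt((|z|-a)/2) = sqrt((12.9004-(-0.1))/2) = sqrt(6.5002) = 2.5495

±(2.5299 + 2.5495i) i.e. 2.5299 + 2.5495i and -2.5299 - 2.5495i


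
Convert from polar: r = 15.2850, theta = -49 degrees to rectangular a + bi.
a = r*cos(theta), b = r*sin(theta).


a = 15.2850*cos(-49°) = 15.2850*0.65606 = 10.0279
b = 15.2850*sin(-49°) = 15.2850*(-0.75471) = -11.5357

10.0279 - 11.5357i


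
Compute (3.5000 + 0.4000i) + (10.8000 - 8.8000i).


Real: 3.5 + 10.8 = 14.3
Imag: 0.4 - 8.8 = -8.4

14.3000 - 8.4000i


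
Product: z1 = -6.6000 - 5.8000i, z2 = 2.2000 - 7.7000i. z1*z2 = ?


Real = -6.6*2.2 - (-5.8)*(-7.7) = -14.52 - 44.66 = -59.18
Imag = -6.6*(-7.7) + 2.2*(-5.8) = 50.82 - (12.76) = 38.06

-59.1800 + 38.0600i


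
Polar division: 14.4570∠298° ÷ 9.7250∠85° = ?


r = 14.4570 / 9.7250 = 1.4866
theta = 298° - 85° = 213° = 213° (mod 360)

1.4866 cis(213°)


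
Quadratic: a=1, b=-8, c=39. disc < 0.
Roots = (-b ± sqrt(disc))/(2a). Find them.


disc = (-8)^2 - 4*1*39 = 64 - 156 = -92
sqrt(|disc|) = sqrt(92) = 9.5917
Real part = 8/(2*1) = 4.0000
Imag part = 9.5917/(2*1) = 4.7958

4.0000 ± 4.7958i


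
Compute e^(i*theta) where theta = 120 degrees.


cos(120°) = -0.5000
sin(120°) = 0.8660

e^(i*120°) = -0.5000 + 0.8660i


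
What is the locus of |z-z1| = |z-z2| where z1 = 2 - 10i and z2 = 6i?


Equal distances means the locus is the perpendicular bisector of z1 and z2.
Midpoint = ((2+0)/2, (-10+6)/2) = (1.0000, -2.0000)

Perpendicular bisector through (1.0000, -2.0000)


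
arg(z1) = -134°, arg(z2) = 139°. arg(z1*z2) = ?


arg(z1*z2) = -134° + 139° = 5°
Normalized to (-180°, 180°]: 5°

5°


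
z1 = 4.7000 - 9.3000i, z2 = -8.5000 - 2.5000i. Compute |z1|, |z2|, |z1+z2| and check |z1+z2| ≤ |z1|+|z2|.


|z1| = sqrt(4.7^2 + (-9.3)^2) = sqrt(108.58) = 10.4202
|z2| = sqrt((-8.5)^2 + (-2.5)^2) = sqrt(78.5) = 8.8600
z1+z2 = -3.8000 - 11.8000i
|z1+z2| = sqrt(153.68) = 12.3968
|z1|+|z2| = 10.4202 + 8.8600 = 19.2802

|z1+z2| = 12.3968 ≤ |z1|+|z2| = 19.2802 (verified)


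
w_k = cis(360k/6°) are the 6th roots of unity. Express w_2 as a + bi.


Angle = 360*2/6 = 120°
a = cos(120°) = -0.5000
b = sin(120°) = 0.8660

-0.5000 + 0.8660i


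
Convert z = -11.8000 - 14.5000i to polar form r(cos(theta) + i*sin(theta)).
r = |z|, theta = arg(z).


r = sqrt(139.24+210.25) = sqrt(349.49) = 18.6947
theta = atan2(-14.5, -11.8) = -129.1385 degrees

r = 18.6947, theta = -129.1385 degrees


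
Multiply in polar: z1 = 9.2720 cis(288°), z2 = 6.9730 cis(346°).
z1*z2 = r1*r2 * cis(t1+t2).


r = 9.2720 * 6.9730 = 64.6537
theta = 288° + 346° = 634° = 274° (mod 360)

64.6537 cis(274°)


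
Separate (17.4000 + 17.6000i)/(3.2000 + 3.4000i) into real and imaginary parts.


Multiply by conjugate: (17.4000 + 17.6000i)(3.2000 - 3.4000i) / (3.2^2 + 3.4^2)
Numerator real = 17.4*3.2 + 17.6*3.4 = 115.52
Numerator imag = 17.6*3.2 - 17.4*3.4 = -2.84
Denominator = 21.8
Re(z) = 115.52/21.8 = 5.2991
Im(z) = -2.84/21.8 = -0.1303

Re(z) = 5.2991, Im(z) = -0.1303


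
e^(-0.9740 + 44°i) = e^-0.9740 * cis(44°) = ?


e^-0.9740 = 0.3776
cos(44°) = 0.7193
sin(44°) = 0.6947
Real = 0.3776*0.7193 = 0.2716
Imag = 0.3776*0.6947 = 0.2623

0.2716 + 0.2623i


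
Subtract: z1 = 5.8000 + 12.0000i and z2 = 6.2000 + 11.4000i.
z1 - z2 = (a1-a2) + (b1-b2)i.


Real: 5.8 - 6.2 = -0.4
Imag: 12 - 11.4 = 0.6

-0.4000 + 0.6000i


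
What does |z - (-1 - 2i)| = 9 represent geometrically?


|z - z0| = r is a circle with center z0 and radius r.
Center = (-1, -2), radius = 9

Circle with center (-1, -2) and radius 9


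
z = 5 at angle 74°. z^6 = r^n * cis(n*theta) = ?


r^6 = 5^6 = 15625
n*theta = 6*74° = 444° = 84° (mod 360)
a = 15625*cos(84°) = 1633.2572
b = 15625*sin(84°) = 15539.4046

15625 cis(84°) = 1633.2572 + 15539.4046i


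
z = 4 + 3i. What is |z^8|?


|z| = sqrt(16+9) = sqrt(25) = 5
|z^8| = |z|^8 = 5^8 = 390625

|z^8| = 390625


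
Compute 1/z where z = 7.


|z|^2 = 49+0 = 49
1/z = (7 - 0i)/49

1/z = 0.1429 + 0i


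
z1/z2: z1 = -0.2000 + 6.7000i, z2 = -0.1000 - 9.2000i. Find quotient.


Conjugate of z2 = -0.1000 + 9.2000i
Numerator: (-0.2000 + 6.7000i)(-0.1000 + 9.2000i) = -61.6200 - 2.5100i
Denominator: (-0.1)^2 + (-9.2)^2 = 84.65
Result = (-61.6200 - 2.5100i)/84.65

-0.7279 - 0.0297i


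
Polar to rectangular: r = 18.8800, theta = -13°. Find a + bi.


a = 18.8800*cos(-13°) = 18.8800*0.97437 = 18.3961
b = 18.8800*sin(-13°) = 18.8800*(-0.22495) = -4.2471

18.3961 - 4.2471i


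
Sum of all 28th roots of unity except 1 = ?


With w = e^(2*pi*i/28), all 28 of the 28th roots of unity w^0 = 1, w, ..., w^(27) sum to 0: 1 + w + ... + w^(27) = (1 - w^28)/(1 - w) = 0 since w^28 = 1, w ≠ 1.
Removing the root 1: w + w^2 + ... + w^(27) = 0 - 1 = -1

Sum = -1


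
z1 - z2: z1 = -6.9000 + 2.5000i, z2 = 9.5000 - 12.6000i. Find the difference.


Real: -6.9 - 9.5 = -16.4
Imag: 2.5 + 12.6 = 15.1

-16.4000 + 15.1000i


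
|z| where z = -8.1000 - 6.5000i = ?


|z| = sqrt((-8.1)^2 + (-6.5)^2) = sqrt(65.61 + 42.25) = sqrt(107.86) = 10.3856

|z| = 10.3856


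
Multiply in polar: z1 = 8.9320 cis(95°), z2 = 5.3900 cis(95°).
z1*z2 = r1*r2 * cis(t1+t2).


r = 8.9320 * 5.3900 = 48.1435
theta = 95° + 95° = 190° = 190° (mod 360)

48.1435 cis(190°)


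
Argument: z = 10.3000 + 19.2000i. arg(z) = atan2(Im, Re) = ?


Re = 10.3, Im = 19.2
arg = atan2(19.2, 10.3) = 61.7883 degrees

arg(z) = 61.7883 degrees


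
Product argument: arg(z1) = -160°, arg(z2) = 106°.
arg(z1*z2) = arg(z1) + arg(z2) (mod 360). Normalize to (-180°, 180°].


arg(z1*z2) = -160° + 106° = -54°
Normalized to (-180°, 180°]: -54°

-54°


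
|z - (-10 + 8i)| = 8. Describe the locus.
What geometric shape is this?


|z - z0| = r is a circle with center z0 and radius r.
Center = (-10, 8), radius = 8

Circle with center (-10, 8) and radius 8


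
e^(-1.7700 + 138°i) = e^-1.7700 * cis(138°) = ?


e^-1.7700 = 0.1703
cos(138°) = -0.74314
sin(138°) = 0.66913
Real = 0.1703*(-0.74314) = -0.1266
Imag = 0.1703*0.66913 = 0.1140

-0.1266 + 0.1140i


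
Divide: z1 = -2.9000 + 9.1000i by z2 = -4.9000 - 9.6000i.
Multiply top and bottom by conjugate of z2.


Conjugate of z2 = -4.9000 + 9.6000i
Numerator: (-2.9000 + 9.1000i)(-4.9000 + 9.6000i) = -73.1500 - 72.4300i
Denominator: (-4.9)^2 + (-9.6)^2 = 116.17
Result = (-73.1500 - 72.4300i)/116.17

-0.6297 - 0.6235i


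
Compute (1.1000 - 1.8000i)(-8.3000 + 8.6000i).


Real = 1.1*(-8.3) - (-1.8)*8.6 = -9.13 - (-15.48) = 6.35
Imag = 1.1*8.6 - (8.3)*(-1.8) = 9.46 + 14.94 = 24.4

6.3500 + 24.4000i


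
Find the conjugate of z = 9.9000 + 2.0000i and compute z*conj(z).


z_bar = 9.9000 - 2.0000i
z*z_bar = 9.9^2 + 2^2 = 98.01 + 4 = 102.01

z_bar = 9.9000 - 2.0000i, z*z_bar = 102.01


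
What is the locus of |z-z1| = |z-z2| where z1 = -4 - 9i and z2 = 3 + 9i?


Equal distances means the locus is the perpendicular bisector of z1 and z2.
Midpoint = ((-4+3)/2, (-9+9)/2) = (-0.5000, 0)

Perpendicular bisector through (-0.5000, 0)


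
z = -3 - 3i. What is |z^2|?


|z| = sqrt(9+9) = sqrt(18) = 4.2426
|z^2| = |z|^2 = (sqrt(18))^2 = 18

|z^2| = 18


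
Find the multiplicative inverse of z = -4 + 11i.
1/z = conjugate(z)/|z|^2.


|z|^2 = 16+121 = 137
1/z = (-4 - 11i)/137

1/z = -0.0292 - 0.0803i


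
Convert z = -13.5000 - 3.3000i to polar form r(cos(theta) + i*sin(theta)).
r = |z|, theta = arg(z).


r = sqrt(182.25+10.89) = sqrt(193.14) = 13.8975
theta = atan2(-3.3, -13.5) = -166.2637 degrees

r = 13.8975, theta = -166.2637 degrees


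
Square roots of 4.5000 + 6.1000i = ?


|z| = sqrt(20.25+37.21) = 7.5802
sqrt((|z|+a)/2) = sqrt((7.5802+4.5)/2) = sqrt(6.0401) = 2.4577
sqrt((|z|-a)/2) = sqrt((7.5802-4.5)/2) = sqrt(1.5401) = 1.2410

±(2.4577 + 1.2410i) i.e. 2.4577 + 1.2410i and -2.4577 - 1.2410i


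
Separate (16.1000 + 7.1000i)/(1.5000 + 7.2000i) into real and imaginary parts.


Multiply by conjugate: (16.1000 + 7.1000i)(1.5000 - 7.2000i) / (1.5^2 + 7.2^2)
Numerator real = 16.1*1.5 + 7.1*7.2 = 75.27
Numerator imag = 7.1*1.5 - 16.1*7.2 = -105.27
Denominator = 54.09
Re(z) = 75.27/54.09 = 1.3916
Im(z) = -105.27/54.09 = -1.9462

Re(z) = 1.3916, Im(z) = -1.9462


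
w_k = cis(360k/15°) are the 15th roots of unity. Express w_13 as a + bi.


Angle = 360*13/15 = 312°
a = cos(312°) = 0.6691
b = sin(312°) = -0.7431

0.6691 - 0.7431i


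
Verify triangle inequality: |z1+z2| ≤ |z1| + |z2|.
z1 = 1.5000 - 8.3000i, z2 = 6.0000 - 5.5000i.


|z1| = sqrt(1.5^2 + (-8.3)^2) = sqrt(71.14) = 8.4345
|z2| = sqrt(6^2 + (-5.5)^2) = sqrt(66.25) = 8.1394
z1+z2 = 7.5000 - 13.8000i
|z1+z2| = sqrt(246.69) = 15.7064
|z1|+|z2| = 8.4345 + 8.1394 = 16.5739

|z1+z2| = 15.7064 ≤ |z1|+|z2| = 16.5739 (verified)


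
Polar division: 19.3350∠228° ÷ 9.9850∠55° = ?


r = 19.3350 / 9.9850 = 1.9364
theta = 228° - 55° = 173° = 173° (mod 360)

1.9364 cis(173°)


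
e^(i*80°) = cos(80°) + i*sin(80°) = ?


cos(80°) = 0.1736
sin(80°) = 0.9848

e^(i*80°) = 0.1736 + 0.9848i


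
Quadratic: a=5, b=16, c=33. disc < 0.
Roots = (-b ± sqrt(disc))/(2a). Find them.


disc = 16^2 - 4*5*33 = 256 - 660 = -404
sqrt(|disc|) = sqrt(404) = 20.0998
Real part = -16/(2*5) = -1.6000
Imag part = 20.0998/(2*5) = 2.0100

-1.6000 ± 2.0100i


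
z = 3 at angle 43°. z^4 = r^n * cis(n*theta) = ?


r^4 = 3^4 = 81
n*theta = 4*43° = 172° = 172° (mod 360)
a = 81*cos(172°) = -80.2117
b = 81*sin(172°) = 11.2730

81 cis(172°) = -80.2117 + 11.2730i


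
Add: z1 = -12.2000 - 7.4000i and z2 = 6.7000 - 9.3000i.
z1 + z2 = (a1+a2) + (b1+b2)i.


Real: -12.2 + 6.7 = -5.5
Imag: -7.4 - 9.3 = -16.7

-5.5000 - 16.7000i


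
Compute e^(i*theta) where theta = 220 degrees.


cos(220°) = -0.7660
sin(220°) = -0.6428

e^(i*220°) = -0.7660 - 0.6428i


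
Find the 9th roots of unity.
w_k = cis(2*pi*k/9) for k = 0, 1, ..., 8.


The 9th roots of unity are cis(360k/9°) for k=0..8
Angle step = 360/9 = 40°
Primitive root: cis(40°)
Primitive root = 0.7660 + 0.6428i

9 roots at angles: 0°, 40°, 80°, 120°, 160°, 200°, 240°, 280°, 320°


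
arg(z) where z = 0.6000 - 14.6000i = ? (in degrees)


Re = 0.6, Im = -14.6
arg = atan2(-14.6, 0.6) = -87.6467 degrees

arg(z) = -87.6467 degrees


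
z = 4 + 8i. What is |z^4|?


|z| = sqrt(16+64) = sqrt(80) = 8.9443
|z^4| = |z|^4 = (sqrt(80))^4 = 80^2 = 6400

|z^4| = 6400


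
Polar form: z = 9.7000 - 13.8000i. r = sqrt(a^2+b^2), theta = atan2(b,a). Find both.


r = sqrt(94.09+190.44) = sqrt(284.53) = 16.8680
theta = atan2(-13.8, 9.7) = -54.8967 degrees

r = 16.8680, theta = -54.8967 degrees


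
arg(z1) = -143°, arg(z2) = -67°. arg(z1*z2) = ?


arg(z1*z2) = -143° - 67° = -210°
Normalized to (-180°, 180°]: 150°

150°


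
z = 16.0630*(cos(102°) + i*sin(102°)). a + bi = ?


a = 16.0630*cos(102°) = 16.0630*(-0.20791) = -3.3397
b = 16.0630*sin(102°) = 16.0630*0.97815 = 15.7120

-3.3397 + 15.7120i


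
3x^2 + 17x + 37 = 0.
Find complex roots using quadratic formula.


disc = 17^2 - 4*3*37 = 289 - 444 = -155
sqrt(|disc|) = sqrt(155) = 12.4499
Real part = -17/(2*3) = -2.8333
Imag part = 12.4499/(2*3) = 2.0750

-2.8333 ± 2.0750i


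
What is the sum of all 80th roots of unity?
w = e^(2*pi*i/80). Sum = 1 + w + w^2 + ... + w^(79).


The sum of all 80th roots of unity is 0.
Geometric series: (1 - w^80)/(1 - w) = (1-1)/(1-w) = 0 since w^80 = 1, w ≠ 1.
Alternatively: coefficient of z^79 in z^80 - 1 is 0.

0


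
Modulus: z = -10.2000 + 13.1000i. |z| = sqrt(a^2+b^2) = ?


|z| = sqrt((-10.2)^2 + 13.1^2) = sqrt(104.04 + 171.61) = sqrt(275.65) = 16.6027

|z| = 16.6027


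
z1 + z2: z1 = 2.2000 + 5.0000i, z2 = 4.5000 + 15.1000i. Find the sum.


Real: 2.2 + 4.5 = 6.7
Imag: 5 + 15.1 = 20.1

6.7000 + 20.1000i


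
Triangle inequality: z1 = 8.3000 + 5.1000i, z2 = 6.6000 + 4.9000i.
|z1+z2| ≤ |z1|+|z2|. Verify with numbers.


|z1| = sqrt(8.3^2 + 5.1^2) = sqrt(94.9) = 9.7417
|z2| = sqrt(6.6^2 + 4.9^2) = sqrt(67.57) = 8.2201
z1+z2 = 14.9000 + 10.0000i
|z1+z2| = sqrt(322.01) = 17.9446
|z1|+|z2| = 9.7417 + 8.2201 = 17.9618

|z1+z2| = 17.9446 ≤ |z1|+|z2| = 17.9618 (verified)


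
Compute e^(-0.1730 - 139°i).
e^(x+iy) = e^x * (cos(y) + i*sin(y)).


e^-0.1730 = 0.8411
cos(-139°) = -0.7547
sin(-139°) = -0.6561
Real = 0.8411*(-0.7547) = -0.6348
Imag = 0.8411*(-0.6561) = -0.5518

-0.6348 - 0.5518i


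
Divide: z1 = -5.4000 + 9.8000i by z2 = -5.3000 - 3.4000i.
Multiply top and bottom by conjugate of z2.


Conjugate of z2 = -5.3000 + 3.4000i
Numerator: (-5.4000 + 9.8000i)(-5.3000 + 3.4000i) = -4.7000 - 70.3000i
Denominator: (-5.3)^2 + (-3.4)^2 = 39.65
Result = (-4.7000 - 70.3000i)/39.65

-0.1185 - 1.7730i


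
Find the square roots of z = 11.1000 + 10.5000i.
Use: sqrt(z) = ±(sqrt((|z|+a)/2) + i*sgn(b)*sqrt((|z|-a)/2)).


|z| = sqrt(123.21+110.25) = 15.2794
sqrt((|z|+a)/2) = sqrt((15.2794+11.1)/2) = sqrt(13.1897) = 3.6318
sqrt((|z|-a)/2) = sqrt((15.2794-11.1)/2) = sqrt(2.0897) = 1.4456

±(3.6318 + 1.4456i) i.e. 3.6318 + 1.4456i and -3.6318 - 1.4456i


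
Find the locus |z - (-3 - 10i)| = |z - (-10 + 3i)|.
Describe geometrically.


Equal distances means the locus is the perpendicular bisector of z1 and z2.
Midpoint = ((-3+(-10))/2, (-10+3)/2) = (-6.5000, -3.5000)

Perpendicular bisector through (-6.5000, -3.5000)


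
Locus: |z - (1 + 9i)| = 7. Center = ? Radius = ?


|z - z0| = r is a circle with center z0 and radius r.
Center = (1, 9), radius = 7

Circle with center (1, 9) and radius 7


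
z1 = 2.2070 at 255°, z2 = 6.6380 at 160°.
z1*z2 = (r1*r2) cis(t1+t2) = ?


r = 2.2070 * 6.6380 = 14.6501
theta = 255° + 160° = 415° = 55° (mod 360)

14.6501 cis(55°)


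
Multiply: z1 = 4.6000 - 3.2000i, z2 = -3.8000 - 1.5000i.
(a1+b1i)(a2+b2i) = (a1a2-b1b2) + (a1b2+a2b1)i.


Real = 4.6*(-3.8) - (-3.2)*(-1.5) = -17.48 - 4.8 = -22.28
Imag = 4.6*(-1.5) - (3.8)*(-3.2) = -6.9 + 12.16 = 5.26

-22.2800 + 5.2600i


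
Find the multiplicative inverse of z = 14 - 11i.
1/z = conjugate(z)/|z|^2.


|z|^2 = 196+121 = 317
1/z = (14 + 11i)/317

1/z = 0.0442 + 0.0347i


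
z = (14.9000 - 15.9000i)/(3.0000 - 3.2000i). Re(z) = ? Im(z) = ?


Multiply by conjugate: (14.9000 - 15.9000i)(3.0000 + 3.2000i) / (3^2 + (-3.2)^2)
Numerator real = 14.9*3 - (15.9)*(-3.2) = 95.58
Numerator imag = -15.9*3 - 14.9*(-3.2) = -0.02
Denominator = 19.24
Re(z) = 95.58/19.24 = 4.9678
Im(z) = -0.02/19.24 = -0.0010

Re(z) = 4.9678, Im(z) = -0.0010


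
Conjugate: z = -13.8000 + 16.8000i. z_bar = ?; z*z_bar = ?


z_bar = -13.8000 - 16.8000i
z*z_bar = (-13.8)^2 + 16.8^2 = 190.44 + 282.24 = 472.68

z_bar = -13.8000 - 16.8000i, z*z_bar = 472.68


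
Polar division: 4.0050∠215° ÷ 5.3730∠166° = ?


r = 4.0050 / 5.3730 = 0.7454
theta = 215° - 166° = 49° = 49° (mod 360)

0.7454 cis(49°)


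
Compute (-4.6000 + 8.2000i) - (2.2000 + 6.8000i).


Real: -4.6 - 2.2 = -6.8
Imag: 8.2 - 6.8 = 1.4

-6.8000 + 1.4000i


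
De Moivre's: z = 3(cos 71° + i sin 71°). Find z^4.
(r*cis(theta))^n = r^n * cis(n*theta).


r^4 = 3^4 = 81
n*theta = 4*71° = 284° = 284° (mod 360)
a = 81*cos(284°) = 19.5957
b = 81*sin(284°) = -78.5940

81 cis(284°) = 19.5957 - 78.5940i
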